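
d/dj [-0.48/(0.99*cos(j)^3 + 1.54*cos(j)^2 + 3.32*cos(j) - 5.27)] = (1.4256*sin(j)^2 - 1.4784*cos(j) - 3.0192)*sin(j)/(0.99*cos(j)^3 + 1.54*cos(j)^2 + 3.32*cos(j) - 5.27)^2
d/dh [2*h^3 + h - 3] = 6*h^2 + 1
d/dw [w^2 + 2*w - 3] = 2*w + 2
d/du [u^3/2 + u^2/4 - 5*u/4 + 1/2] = 3*u^2/2 + u/2 - 5/4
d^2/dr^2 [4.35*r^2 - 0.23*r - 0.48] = 8.70000000000000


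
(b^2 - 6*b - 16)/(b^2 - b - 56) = (b + 2)/(b + 7)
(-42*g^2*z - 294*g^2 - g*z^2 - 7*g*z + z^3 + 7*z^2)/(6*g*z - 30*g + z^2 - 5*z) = (-7*g*z - 49*g + z^2 + 7*z)/(z - 5)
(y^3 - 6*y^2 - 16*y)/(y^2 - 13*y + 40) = y*(y + 2)/(y - 5)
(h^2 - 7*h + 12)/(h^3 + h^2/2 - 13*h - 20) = 2*(h - 3)/(2*h^2 + 9*h + 10)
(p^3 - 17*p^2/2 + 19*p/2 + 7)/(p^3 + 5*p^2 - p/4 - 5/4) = 2*(p^2 - 9*p + 14)/(2*p^2 + 9*p - 5)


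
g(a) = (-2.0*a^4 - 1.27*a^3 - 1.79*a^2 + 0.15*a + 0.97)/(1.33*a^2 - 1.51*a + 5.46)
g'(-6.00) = 15.15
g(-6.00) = -38.17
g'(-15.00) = 42.40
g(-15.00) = -297.43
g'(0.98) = -2.62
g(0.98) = -0.69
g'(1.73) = -6.72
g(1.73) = -4.19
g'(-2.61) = 4.78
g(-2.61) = -4.43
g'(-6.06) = 15.34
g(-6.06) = -39.09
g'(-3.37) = 7.08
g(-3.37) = -8.94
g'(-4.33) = 10.03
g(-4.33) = -17.14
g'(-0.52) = 0.35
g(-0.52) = 0.07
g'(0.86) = -2.04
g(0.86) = -0.41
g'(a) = (1.51 - 2.66*a)*(-2.0*a^4 - 1.27*a^3 - 1.79*a^2 + 0.15*a + 0.97)/(1.33*a^2 - 1.51*a + 5.46)^2 + (-8.0*a^3 - 3.81*a^2 - 3.58*a + 0.15)/(1.33*a^2 - 1.51*a + 5.46) = (-5.32*a^5 + 7.3709*a^4 - 39.8446*a^3 - 18.2992*a^2 - 22.127*a + 2.2837)/(1.7689*a^4 - 4.0166*a^3 + 16.8037*a^2 - 16.4892*a + 29.8116)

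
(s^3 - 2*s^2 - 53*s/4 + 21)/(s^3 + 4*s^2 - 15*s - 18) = (s^3 - 2*s^2 - 53*s/4 + 21)/(s^3 + 4*s^2 - 15*s - 18)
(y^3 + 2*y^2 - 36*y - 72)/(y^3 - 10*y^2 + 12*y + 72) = (y + 6)/(y - 6)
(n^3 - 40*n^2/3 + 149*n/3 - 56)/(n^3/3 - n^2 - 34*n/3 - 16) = (3*n^2 - 16*n + 21)/(n^2 + 5*n + 6)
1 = 1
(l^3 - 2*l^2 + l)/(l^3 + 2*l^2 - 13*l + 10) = l*(l - 1)/(l^2 + 3*l - 10)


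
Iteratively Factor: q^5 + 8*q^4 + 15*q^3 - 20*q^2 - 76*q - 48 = (q - 2)*(q^4 + 10*q^3 + 35*q^2 + 50*q + 24) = (q - 2)*(q + 1)*(q^3 + 9*q^2 + 26*q + 24) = (q - 2)*(q + 1)*(q + 3)*(q^2 + 6*q + 8) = (q - 2)*(q + 1)*(q + 2)*(q + 3)*(q + 4)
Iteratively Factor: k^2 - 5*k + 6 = (k - 2)*(k - 3)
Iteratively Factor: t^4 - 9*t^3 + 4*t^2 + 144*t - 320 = (t + 4)*(t^3 - 13*t^2 + 56*t - 80) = (t - 5)*(t + 4)*(t^2 - 8*t + 16) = (t - 5)*(t - 4)*(t + 4)*(t - 4)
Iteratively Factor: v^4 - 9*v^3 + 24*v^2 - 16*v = (v - 1)*(v^3 - 8*v^2 + 16*v) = (v - 4)*(v - 1)*(v^2 - 4*v) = v*(v - 4)*(v - 1)*(v - 4)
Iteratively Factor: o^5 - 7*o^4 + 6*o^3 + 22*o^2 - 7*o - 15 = (o - 5)*(o^4 - 2*o^3 - 4*o^2 + 2*o + 3) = (o - 5)*(o + 1)*(o^3 - 3*o^2 - o + 3) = (o - 5)*(o + 1)^2*(o^2 - 4*o + 3) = (o - 5)*(o - 1)*(o + 1)^2*(o - 3)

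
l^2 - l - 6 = (l - 3)*(l + 2)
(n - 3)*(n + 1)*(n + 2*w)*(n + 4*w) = n^4 + 6*n^3*w - 2*n^3 + 8*n^2*w^2 - 12*n^2*w - 3*n^2 - 16*n*w^2 - 18*n*w - 24*w^2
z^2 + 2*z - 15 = (z - 3)*(z + 5)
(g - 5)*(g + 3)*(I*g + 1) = I*g^3 + g^2 - 2*I*g^2 - 2*g - 15*I*g - 15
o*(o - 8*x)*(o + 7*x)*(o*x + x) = o^4*x - o^3*x^2 + o^3*x - 56*o^2*x^3 - o^2*x^2 - 56*o*x^3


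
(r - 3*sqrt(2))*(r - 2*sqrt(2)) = r^2 - 5*sqrt(2)*r + 12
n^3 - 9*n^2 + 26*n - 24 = (n - 4)*(n - 3)*(n - 2)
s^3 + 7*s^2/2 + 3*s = s*(s + 3/2)*(s + 2)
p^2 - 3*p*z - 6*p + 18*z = (p - 6)*(p - 3*z)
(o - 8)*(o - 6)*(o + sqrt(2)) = o^3 - 14*o^2 + sqrt(2)*o^2 - 14*sqrt(2)*o + 48*o + 48*sqrt(2)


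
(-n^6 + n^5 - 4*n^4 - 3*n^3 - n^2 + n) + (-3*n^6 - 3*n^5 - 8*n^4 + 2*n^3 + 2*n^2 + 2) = -4*n^6 - 2*n^5 - 12*n^4 - n^3 + n^2 + n + 2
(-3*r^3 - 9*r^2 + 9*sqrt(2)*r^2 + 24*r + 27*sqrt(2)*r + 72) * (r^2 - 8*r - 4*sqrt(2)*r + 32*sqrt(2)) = -3*r^5 + 15*r^4 + 21*sqrt(2)*r^4 - 105*sqrt(2)*r^3 + 24*r^3 - 600*sqrt(2)*r^2 + 240*r^2 + 480*sqrt(2)*r + 1152*r + 2304*sqrt(2)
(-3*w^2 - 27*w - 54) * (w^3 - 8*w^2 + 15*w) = -3*w^5 - 3*w^4 + 117*w^3 + 27*w^2 - 810*w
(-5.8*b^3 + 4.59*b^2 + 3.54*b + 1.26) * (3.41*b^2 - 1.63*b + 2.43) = -19.778*b^5 + 25.1059*b^4 - 9.5043*b^3 + 9.6801*b^2 + 6.5484*b + 3.0618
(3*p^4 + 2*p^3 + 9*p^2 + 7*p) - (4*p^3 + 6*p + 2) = 3*p^4 - 2*p^3 + 9*p^2 + p - 2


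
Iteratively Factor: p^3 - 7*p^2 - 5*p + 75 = (p - 5)*(p^2 - 2*p - 15) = (p - 5)^2*(p + 3)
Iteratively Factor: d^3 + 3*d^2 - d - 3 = (d - 1)*(d^2 + 4*d + 3) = (d - 1)*(d + 1)*(d + 3)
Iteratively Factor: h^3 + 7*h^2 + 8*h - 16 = (h + 4)*(h^2 + 3*h - 4) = (h - 1)*(h + 4)*(h + 4)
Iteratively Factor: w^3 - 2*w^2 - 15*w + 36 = (w + 4)*(w^2 - 6*w + 9) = (w - 3)*(w + 4)*(w - 3)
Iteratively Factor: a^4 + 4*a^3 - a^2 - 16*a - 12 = (a + 1)*(a^3 + 3*a^2 - 4*a - 12) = (a + 1)*(a + 3)*(a^2 - 4) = (a + 1)*(a + 2)*(a + 3)*(a - 2)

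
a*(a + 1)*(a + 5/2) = a^3 + 7*a^2/2 + 5*a/2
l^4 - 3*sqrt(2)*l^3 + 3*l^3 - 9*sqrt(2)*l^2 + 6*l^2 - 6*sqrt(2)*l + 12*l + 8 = (l + 1)*(l + 2)*(l - 2*sqrt(2))*(l - sqrt(2))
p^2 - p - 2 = (p - 2)*(p + 1)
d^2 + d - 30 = (d - 5)*(d + 6)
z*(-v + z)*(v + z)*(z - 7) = -v^2*z^2 + 7*v^2*z + z^4 - 7*z^3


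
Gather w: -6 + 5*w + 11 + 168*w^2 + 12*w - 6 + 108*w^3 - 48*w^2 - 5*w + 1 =108*w^3 + 120*w^2 + 12*w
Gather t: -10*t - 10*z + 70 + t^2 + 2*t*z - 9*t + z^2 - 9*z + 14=t^2 + t*(2*z - 19) + z^2 - 19*z + 84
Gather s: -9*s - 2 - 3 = -9*s - 5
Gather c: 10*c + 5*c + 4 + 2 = 15*c + 6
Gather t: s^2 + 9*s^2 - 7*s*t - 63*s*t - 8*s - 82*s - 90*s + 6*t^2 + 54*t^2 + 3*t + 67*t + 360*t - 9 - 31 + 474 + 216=10*s^2 - 180*s + 60*t^2 + t*(430 - 70*s) + 650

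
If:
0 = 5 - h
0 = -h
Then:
No Solution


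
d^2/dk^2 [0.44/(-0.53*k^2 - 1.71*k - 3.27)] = (0.247192*k^2 + 0.797544*k - 0.44*(1.06*k + 1.71)*(2.12*k + 3.42) + 1.525128)/(0.53*k^2 + 1.71*k + 3.27)^3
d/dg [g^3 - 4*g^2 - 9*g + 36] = 3*g^2 - 8*g - 9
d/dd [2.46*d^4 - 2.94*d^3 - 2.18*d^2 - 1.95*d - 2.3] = 9.84*d^3 - 8.82*d^2 - 4.36*d - 1.95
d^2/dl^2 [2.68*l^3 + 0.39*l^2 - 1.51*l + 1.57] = 16.08*l + 0.78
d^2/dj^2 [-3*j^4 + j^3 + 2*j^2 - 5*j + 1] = -36*j^2 + 6*j + 4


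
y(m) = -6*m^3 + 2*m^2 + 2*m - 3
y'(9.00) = -1420.00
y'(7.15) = -889.60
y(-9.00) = 4515.00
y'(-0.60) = -6.88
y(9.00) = -4197.00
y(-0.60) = -2.18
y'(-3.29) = -205.99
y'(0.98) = -11.37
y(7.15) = -2079.61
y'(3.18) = -167.30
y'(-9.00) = -1492.00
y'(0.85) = -7.60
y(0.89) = -3.87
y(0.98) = -4.77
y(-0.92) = 1.52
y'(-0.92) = -16.92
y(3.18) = -169.36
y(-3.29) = 225.74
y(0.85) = -3.54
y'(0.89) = -8.70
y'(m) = -18*m^2 + 4*m + 2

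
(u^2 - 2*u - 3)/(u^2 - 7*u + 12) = (u + 1)/(u - 4)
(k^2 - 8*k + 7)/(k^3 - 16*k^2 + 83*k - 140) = (k - 1)/(k^2 - 9*k + 20)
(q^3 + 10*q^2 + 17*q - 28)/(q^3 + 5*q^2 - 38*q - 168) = (q - 1)/(q - 6)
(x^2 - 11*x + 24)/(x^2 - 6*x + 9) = (x - 8)/(x - 3)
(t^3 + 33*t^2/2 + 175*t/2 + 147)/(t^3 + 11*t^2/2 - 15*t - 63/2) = (2*t^2 + 19*t + 42)/(2*t^2 - 3*t - 9)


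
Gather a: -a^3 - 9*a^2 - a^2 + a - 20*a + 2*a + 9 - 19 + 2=-a^3 - 10*a^2 - 17*a - 8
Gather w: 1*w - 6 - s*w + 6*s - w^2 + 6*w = 6*s - w^2 + w*(7 - s) - 6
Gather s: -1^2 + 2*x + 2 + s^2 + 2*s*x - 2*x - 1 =s^2 + 2*s*x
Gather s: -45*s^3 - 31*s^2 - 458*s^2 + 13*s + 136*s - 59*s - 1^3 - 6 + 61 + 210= -45*s^3 - 489*s^2 + 90*s + 264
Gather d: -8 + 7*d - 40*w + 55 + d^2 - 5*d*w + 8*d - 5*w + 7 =d^2 + d*(15 - 5*w) - 45*w + 54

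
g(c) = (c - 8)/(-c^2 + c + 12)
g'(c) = (c - 8)*(2*c - 1)/(-c^2 + c + 12)^2 + 1/(-c^2 + c + 12)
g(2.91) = -0.79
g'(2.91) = -0.44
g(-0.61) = -0.78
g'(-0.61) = 0.25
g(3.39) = -1.18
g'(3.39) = -1.50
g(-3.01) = 157.06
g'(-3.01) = 15714.27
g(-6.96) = 0.34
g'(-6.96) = 0.10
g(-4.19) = 1.25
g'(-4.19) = 1.10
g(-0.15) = -0.69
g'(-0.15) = 0.16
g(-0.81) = -0.84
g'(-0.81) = 0.30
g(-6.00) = 0.47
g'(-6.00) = 0.17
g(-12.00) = 0.14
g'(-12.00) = 0.02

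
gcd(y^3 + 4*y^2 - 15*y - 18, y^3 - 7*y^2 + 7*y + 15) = y^2 - 2*y - 3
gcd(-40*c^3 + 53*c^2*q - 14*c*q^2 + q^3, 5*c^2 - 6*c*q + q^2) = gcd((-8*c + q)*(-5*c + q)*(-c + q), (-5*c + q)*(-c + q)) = 5*c^2 - 6*c*q + q^2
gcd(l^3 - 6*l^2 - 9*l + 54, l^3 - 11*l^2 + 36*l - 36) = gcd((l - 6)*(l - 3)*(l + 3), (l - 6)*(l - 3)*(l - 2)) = l^2 - 9*l + 18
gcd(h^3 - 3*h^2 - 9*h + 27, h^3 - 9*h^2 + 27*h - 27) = h^2 - 6*h + 9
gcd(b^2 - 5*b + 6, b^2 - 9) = b - 3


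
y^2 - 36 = (y - 6)*(y + 6)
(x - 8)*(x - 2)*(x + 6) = x^3 - 4*x^2 - 44*x + 96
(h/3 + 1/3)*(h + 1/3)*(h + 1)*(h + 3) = h^4/3 + 16*h^3/9 + 26*h^2/9 + 16*h/9 + 1/3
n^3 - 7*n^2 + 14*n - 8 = (n - 4)*(n - 2)*(n - 1)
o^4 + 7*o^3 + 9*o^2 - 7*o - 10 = (o - 1)*(o + 1)*(o + 2)*(o + 5)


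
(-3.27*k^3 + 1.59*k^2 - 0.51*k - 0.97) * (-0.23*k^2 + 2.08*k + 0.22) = 0.7521*k^5 - 7.1673*k^4 + 2.7051*k^3 - 0.4879*k^2 - 2.1298*k - 0.2134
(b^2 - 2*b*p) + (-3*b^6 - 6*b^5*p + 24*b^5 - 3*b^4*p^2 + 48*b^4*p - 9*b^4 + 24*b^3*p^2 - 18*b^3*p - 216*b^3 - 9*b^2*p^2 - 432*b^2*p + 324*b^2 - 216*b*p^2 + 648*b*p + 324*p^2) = -3*b^6 - 6*b^5*p + 24*b^5 - 3*b^4*p^2 + 48*b^4*p - 9*b^4 + 24*b^3*p^2 - 18*b^3*p - 216*b^3 - 9*b^2*p^2 - 432*b^2*p + 325*b^2 - 216*b*p^2 + 646*b*p + 324*p^2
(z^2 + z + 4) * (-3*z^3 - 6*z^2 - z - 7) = -3*z^5 - 9*z^4 - 19*z^3 - 32*z^2 - 11*z - 28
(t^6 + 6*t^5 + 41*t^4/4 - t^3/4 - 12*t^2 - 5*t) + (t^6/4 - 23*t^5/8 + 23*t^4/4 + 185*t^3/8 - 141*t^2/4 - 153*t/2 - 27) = 5*t^6/4 + 25*t^5/8 + 16*t^4 + 183*t^3/8 - 189*t^2/4 - 163*t/2 - 27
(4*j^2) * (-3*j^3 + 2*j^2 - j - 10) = -12*j^5 + 8*j^4 - 4*j^3 - 40*j^2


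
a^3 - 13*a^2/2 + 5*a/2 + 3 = (a - 6)*(a - 1)*(a + 1/2)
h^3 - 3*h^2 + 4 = (h - 2)^2*(h + 1)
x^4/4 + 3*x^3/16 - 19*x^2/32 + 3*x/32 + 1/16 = (x/4 + 1/2)*(x - 1)*(x - 1/2)*(x + 1/4)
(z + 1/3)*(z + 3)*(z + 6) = z^3 + 28*z^2/3 + 21*z + 6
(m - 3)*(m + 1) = m^2 - 2*m - 3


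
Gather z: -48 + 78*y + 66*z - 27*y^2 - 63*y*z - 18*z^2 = -27*y^2 + 78*y - 18*z^2 + z*(66 - 63*y) - 48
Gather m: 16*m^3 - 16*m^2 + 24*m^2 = 16*m^3 + 8*m^2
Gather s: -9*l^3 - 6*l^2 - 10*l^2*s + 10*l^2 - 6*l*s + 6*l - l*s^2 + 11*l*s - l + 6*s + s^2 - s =-9*l^3 + 4*l^2 + 5*l + s^2*(1 - l) + s*(-10*l^2 + 5*l + 5)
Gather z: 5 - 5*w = 5 - 5*w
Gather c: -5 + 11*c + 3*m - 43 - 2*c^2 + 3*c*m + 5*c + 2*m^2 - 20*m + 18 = -2*c^2 + c*(3*m + 16) + 2*m^2 - 17*m - 30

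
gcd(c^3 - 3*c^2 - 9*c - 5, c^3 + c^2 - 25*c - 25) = c^2 - 4*c - 5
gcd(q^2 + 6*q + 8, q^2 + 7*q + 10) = q + 2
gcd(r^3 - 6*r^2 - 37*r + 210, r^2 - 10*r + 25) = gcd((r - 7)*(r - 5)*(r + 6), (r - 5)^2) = r - 5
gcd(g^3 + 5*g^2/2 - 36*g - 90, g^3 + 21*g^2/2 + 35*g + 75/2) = g + 5/2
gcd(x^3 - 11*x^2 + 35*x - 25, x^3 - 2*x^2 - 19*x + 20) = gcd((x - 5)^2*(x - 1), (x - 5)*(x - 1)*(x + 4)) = x^2 - 6*x + 5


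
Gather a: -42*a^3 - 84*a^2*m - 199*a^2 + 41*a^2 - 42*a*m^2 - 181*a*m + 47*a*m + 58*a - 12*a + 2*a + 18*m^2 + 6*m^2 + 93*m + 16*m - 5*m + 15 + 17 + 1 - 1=-42*a^3 + a^2*(-84*m - 158) + a*(-42*m^2 - 134*m + 48) + 24*m^2 + 104*m + 32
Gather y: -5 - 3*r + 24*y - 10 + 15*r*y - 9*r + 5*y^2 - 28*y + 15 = -12*r + 5*y^2 + y*(15*r - 4)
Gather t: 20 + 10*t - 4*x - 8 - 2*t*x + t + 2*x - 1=t*(11 - 2*x) - 2*x + 11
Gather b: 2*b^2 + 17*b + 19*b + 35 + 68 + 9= 2*b^2 + 36*b + 112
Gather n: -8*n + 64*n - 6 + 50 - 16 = 56*n + 28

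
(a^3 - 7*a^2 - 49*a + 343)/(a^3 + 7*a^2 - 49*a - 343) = (a - 7)/(a + 7)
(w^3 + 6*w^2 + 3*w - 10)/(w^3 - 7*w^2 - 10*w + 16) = (w + 5)/(w - 8)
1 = 1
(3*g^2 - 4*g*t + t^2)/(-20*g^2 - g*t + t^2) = (-3*g^2 + 4*g*t - t^2)/(20*g^2 + g*t - t^2)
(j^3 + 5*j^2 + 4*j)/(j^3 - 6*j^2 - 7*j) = (j + 4)/(j - 7)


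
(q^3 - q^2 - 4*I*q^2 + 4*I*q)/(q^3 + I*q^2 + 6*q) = (q^2 - q - 4*I*q + 4*I)/(q^2 + I*q + 6)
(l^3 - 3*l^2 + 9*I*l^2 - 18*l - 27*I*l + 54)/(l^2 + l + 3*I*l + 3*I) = (l^2 + l*(-3 + 6*I) - 18*I)/(l + 1)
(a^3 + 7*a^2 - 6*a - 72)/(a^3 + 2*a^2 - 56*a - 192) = (a - 3)/(a - 8)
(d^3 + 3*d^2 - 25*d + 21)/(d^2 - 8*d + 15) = (d^2 + 6*d - 7)/(d - 5)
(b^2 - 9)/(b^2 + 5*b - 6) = (b^2 - 9)/(b^2 + 5*b - 6)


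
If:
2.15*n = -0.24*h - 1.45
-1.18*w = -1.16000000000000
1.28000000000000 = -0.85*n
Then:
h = 7.45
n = -1.51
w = 0.98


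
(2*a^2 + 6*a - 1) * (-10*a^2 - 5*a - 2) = -20*a^4 - 70*a^3 - 24*a^2 - 7*a + 2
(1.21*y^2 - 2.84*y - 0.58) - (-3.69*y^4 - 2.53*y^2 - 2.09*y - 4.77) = 3.69*y^4 + 3.74*y^2 - 0.75*y + 4.19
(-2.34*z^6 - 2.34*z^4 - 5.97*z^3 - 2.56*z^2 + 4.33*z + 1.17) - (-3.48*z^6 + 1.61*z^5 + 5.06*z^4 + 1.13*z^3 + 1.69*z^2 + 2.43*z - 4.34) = 1.14*z^6 - 1.61*z^5 - 7.4*z^4 - 7.1*z^3 - 4.25*z^2 + 1.9*z + 5.51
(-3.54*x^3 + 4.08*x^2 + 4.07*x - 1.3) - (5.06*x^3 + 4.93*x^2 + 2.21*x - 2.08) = -8.6*x^3 - 0.85*x^2 + 1.86*x + 0.78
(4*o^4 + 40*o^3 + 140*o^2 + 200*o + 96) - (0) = 4*o^4 + 40*o^3 + 140*o^2 + 200*o + 96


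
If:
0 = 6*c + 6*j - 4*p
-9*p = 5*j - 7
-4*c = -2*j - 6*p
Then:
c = 11/8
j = -5/8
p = 9/8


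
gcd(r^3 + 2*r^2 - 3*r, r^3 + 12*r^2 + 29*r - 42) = r - 1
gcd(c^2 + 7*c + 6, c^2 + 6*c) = c + 6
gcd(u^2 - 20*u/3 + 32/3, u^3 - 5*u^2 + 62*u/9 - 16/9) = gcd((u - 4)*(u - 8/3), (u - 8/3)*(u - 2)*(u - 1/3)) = u - 8/3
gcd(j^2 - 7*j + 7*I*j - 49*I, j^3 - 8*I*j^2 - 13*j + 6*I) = 1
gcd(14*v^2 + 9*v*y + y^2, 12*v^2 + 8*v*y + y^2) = 2*v + y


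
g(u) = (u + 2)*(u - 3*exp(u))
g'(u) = u + (1 - 3*exp(u))*(u + 2) - 3*exp(u)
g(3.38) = -455.86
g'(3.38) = -553.40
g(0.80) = -16.45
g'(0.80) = -21.77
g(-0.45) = -3.66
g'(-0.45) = -3.78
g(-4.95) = 14.67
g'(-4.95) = -7.86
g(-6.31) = 27.22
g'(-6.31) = -10.60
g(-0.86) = -2.43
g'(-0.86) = -2.44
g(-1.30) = -1.48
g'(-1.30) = -1.99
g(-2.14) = 0.35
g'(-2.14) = -2.58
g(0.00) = -6.00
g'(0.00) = -7.00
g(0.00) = -6.00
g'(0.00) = -7.00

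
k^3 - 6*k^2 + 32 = (k - 4)^2*(k + 2)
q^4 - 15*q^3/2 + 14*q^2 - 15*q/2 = q*(q - 5)*(q - 3/2)*(q - 1)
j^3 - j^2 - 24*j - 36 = (j - 6)*(j + 2)*(j + 3)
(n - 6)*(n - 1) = n^2 - 7*n + 6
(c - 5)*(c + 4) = c^2 - c - 20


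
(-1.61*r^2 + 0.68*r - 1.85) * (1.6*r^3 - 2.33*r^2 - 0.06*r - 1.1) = -2.576*r^5 + 4.8393*r^4 - 4.4478*r^3 + 6.0407*r^2 - 0.637*r + 2.035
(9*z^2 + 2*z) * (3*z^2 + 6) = 27*z^4 + 6*z^3 + 54*z^2 + 12*z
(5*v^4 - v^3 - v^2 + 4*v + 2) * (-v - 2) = -5*v^5 - 9*v^4 + 3*v^3 - 2*v^2 - 10*v - 4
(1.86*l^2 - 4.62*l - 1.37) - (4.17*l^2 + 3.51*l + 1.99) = -2.31*l^2 - 8.13*l - 3.36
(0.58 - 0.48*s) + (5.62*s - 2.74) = 5.14*s - 2.16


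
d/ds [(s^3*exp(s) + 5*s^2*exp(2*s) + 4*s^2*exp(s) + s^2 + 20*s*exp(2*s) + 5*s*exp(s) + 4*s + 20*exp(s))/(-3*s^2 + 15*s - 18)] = (-s^5*exp(s) - 10*s^4*exp(2*s) + 10*s^3*exp(2*s) + 19*s^3*exp(s) + 185*s^2*exp(2*s) - 12*s^2*exp(s) + 9*s^2 - 300*s*exp(2*s) + 62*s*exp(s) - 12*s - 120*exp(2*s) - 250*exp(s) - 24)/(3*(s^4 - 10*s^3 + 37*s^2 - 60*s + 36))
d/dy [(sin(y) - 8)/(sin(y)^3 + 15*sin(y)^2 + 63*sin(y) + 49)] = (23*sin(y) + cos(2*y) + 78)*cos(y)/((sin(y) + 1)^2*(sin(y) + 7)^3)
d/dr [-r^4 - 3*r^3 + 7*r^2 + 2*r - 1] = -4*r^3 - 9*r^2 + 14*r + 2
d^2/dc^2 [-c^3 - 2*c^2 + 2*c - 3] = -6*c - 4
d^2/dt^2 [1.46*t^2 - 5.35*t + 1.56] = 2.92000000000000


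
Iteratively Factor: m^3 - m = (m - 1)*(m^2 + m) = m*(m - 1)*(m + 1)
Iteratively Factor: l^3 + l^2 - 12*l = (l)*(l^2 + l - 12) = l*(l - 3)*(l + 4)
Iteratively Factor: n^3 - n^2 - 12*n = (n + 3)*(n^2 - 4*n) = (n - 4)*(n + 3)*(n)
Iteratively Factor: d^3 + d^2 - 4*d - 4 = (d - 2)*(d^2 + 3*d + 2) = (d - 2)*(d + 2)*(d + 1)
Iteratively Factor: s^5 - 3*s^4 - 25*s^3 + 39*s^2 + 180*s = (s + 3)*(s^4 - 6*s^3 - 7*s^2 + 60*s) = (s + 3)^2*(s^3 - 9*s^2 + 20*s) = (s - 4)*(s + 3)^2*(s^2 - 5*s) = (s - 5)*(s - 4)*(s + 3)^2*(s)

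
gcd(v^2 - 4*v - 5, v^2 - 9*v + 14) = 1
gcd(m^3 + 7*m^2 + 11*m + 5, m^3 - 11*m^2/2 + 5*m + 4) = 1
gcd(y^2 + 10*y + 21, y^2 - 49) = y + 7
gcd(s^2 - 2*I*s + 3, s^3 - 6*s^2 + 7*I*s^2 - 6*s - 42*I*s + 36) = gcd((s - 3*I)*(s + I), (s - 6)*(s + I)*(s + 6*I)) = s + I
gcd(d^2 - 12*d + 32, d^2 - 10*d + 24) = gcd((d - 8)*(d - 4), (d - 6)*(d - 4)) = d - 4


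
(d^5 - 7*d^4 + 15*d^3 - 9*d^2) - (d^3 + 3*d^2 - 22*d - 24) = d^5 - 7*d^4 + 14*d^3 - 12*d^2 + 22*d + 24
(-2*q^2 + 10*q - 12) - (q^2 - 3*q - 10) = -3*q^2 + 13*q - 2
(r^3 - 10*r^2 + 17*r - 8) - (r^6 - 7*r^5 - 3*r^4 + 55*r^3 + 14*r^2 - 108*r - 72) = -r^6 + 7*r^5 + 3*r^4 - 54*r^3 - 24*r^2 + 125*r + 64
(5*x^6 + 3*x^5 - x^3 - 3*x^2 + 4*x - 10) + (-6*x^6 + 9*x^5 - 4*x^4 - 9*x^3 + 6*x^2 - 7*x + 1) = -x^6 + 12*x^5 - 4*x^4 - 10*x^3 + 3*x^2 - 3*x - 9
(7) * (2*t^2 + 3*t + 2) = 14*t^2 + 21*t + 14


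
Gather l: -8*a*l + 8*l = l*(8 - 8*a)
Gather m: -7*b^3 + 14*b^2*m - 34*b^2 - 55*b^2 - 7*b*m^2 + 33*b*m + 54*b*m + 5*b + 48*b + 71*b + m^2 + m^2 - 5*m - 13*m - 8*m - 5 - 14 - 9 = -7*b^3 - 89*b^2 + 124*b + m^2*(2 - 7*b) + m*(14*b^2 + 87*b - 26) - 28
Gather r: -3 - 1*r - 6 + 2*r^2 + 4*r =2*r^2 + 3*r - 9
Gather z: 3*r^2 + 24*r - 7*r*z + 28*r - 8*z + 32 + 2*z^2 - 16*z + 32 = 3*r^2 + 52*r + 2*z^2 + z*(-7*r - 24) + 64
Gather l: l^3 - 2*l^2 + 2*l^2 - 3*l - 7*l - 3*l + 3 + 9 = l^3 - 13*l + 12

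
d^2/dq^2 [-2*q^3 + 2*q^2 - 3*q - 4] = 4 - 12*q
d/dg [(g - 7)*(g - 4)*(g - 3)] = 3*g^2 - 28*g + 61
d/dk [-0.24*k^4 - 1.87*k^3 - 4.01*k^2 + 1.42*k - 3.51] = -0.96*k^3 - 5.61*k^2 - 8.02*k + 1.42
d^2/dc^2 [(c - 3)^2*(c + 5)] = 6*c - 2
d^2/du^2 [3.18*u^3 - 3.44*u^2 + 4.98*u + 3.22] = 19.08*u - 6.88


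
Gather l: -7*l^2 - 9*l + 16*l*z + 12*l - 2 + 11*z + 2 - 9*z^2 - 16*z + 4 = -7*l^2 + l*(16*z + 3) - 9*z^2 - 5*z + 4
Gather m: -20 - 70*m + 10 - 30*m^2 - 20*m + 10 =-30*m^2 - 90*m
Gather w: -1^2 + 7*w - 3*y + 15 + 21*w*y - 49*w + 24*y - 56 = w*(21*y - 42) + 21*y - 42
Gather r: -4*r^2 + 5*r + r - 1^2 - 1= -4*r^2 + 6*r - 2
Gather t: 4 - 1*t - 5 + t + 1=0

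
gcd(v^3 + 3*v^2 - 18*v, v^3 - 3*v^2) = v^2 - 3*v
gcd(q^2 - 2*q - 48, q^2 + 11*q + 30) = q + 6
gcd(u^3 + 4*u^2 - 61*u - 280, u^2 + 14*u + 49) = u + 7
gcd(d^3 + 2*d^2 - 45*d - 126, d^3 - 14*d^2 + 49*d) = d - 7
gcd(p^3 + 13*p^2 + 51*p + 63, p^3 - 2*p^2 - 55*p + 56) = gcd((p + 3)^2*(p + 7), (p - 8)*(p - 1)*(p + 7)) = p + 7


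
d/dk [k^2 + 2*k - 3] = 2*k + 2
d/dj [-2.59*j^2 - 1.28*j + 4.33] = -5.18*j - 1.28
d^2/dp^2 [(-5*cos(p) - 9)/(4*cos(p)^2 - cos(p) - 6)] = (-180*(1 - cos(2*p))^2*cos(p) - 149*(1 - cos(2*p))^2 + 79*cos(p) - 1171*cos(2*p)/2 - 273*cos(3*p) + 40*cos(5*p) + 801/2)/(cos(p) - 2*cos(2*p) + 4)^3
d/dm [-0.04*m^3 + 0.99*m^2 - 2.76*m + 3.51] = -0.12*m^2 + 1.98*m - 2.76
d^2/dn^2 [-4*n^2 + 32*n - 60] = -8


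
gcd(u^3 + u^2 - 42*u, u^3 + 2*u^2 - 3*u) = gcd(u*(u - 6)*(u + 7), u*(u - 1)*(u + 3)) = u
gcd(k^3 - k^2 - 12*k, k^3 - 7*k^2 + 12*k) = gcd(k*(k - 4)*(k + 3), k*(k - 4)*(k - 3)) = k^2 - 4*k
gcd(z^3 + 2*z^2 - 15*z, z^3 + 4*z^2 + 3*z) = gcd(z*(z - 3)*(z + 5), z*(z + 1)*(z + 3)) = z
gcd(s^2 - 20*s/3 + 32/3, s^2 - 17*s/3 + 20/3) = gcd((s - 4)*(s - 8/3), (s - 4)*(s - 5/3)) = s - 4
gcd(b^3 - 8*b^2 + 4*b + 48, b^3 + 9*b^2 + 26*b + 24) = b + 2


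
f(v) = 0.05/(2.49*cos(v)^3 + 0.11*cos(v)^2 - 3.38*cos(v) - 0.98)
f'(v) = 0.05*(7.47*sin(v)*cos(v)^2 + 0.22*sin(v)*cos(v) - 3.38*sin(v))/(2.49*cos(v)^3 + 0.11*cos(v)^2 - 3.38*cos(v) - 0.98)^2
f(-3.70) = 0.11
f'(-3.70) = 0.24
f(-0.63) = -0.02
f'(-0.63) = -0.01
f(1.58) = -0.05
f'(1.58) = -0.19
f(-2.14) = 0.10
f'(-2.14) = 0.24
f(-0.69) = -0.02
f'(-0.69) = -0.01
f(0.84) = -0.02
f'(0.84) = 0.00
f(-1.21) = -0.02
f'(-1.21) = 0.03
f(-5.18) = -0.02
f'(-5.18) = -0.02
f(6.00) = -0.03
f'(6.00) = -0.01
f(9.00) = 0.16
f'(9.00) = 0.57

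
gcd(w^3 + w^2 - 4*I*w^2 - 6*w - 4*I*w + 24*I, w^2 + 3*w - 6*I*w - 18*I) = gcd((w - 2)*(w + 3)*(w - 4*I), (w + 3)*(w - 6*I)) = w + 3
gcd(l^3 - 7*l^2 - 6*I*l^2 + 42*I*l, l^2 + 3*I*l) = l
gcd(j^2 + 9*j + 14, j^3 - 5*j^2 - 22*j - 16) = j + 2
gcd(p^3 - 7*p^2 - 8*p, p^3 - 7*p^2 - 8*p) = p^3 - 7*p^2 - 8*p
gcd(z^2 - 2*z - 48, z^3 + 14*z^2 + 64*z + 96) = z + 6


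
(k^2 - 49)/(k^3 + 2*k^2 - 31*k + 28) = (k - 7)/(k^2 - 5*k + 4)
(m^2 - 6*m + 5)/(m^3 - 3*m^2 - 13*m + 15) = 1/(m + 3)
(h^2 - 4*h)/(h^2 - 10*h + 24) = h/(h - 6)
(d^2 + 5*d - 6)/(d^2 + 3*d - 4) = (d + 6)/(d + 4)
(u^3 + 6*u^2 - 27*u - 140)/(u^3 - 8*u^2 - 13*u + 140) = (u + 7)/(u - 7)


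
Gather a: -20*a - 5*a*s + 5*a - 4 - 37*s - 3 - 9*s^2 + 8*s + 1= a*(-5*s - 15) - 9*s^2 - 29*s - 6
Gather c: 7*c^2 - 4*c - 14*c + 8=7*c^2 - 18*c + 8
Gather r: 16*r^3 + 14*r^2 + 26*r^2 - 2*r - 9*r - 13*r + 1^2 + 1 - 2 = 16*r^3 + 40*r^2 - 24*r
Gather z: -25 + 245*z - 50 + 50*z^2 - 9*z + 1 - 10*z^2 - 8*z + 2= 40*z^2 + 228*z - 72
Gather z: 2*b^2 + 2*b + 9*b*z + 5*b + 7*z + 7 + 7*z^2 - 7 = 2*b^2 + 7*b + 7*z^2 + z*(9*b + 7)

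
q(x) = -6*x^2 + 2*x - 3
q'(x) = 2 - 12*x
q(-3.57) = -86.61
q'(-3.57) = 44.84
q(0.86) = -5.72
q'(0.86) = -8.32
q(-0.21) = -3.68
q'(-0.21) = 4.52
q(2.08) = -24.80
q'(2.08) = -22.96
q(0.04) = -2.93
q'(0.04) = 1.52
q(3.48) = -68.70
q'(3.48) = -39.76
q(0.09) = -2.87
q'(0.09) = 0.92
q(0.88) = -5.89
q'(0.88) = -8.56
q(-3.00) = -63.00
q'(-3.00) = 38.00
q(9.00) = -471.00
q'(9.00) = -106.00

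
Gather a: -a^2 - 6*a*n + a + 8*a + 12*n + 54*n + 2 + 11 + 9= -a^2 + a*(9 - 6*n) + 66*n + 22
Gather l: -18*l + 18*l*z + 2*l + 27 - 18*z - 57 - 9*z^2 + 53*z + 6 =l*(18*z - 16) - 9*z^2 + 35*z - 24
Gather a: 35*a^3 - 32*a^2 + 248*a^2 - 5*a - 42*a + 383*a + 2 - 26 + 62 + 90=35*a^3 + 216*a^2 + 336*a + 128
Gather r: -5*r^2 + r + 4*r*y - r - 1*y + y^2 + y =-5*r^2 + 4*r*y + y^2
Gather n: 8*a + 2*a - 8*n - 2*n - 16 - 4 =10*a - 10*n - 20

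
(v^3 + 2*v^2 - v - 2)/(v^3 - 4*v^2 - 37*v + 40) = (v^2 + 3*v + 2)/(v^2 - 3*v - 40)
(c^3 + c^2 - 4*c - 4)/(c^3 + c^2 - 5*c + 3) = (c^3 + c^2 - 4*c - 4)/(c^3 + c^2 - 5*c + 3)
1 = 1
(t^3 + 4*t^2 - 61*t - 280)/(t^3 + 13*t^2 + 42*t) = (t^2 - 3*t - 40)/(t*(t + 6))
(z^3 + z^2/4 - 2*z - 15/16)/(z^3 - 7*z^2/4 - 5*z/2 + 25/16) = (4*z^2 - 4*z - 3)/(4*z^2 - 12*z + 5)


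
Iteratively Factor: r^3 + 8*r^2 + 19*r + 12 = (r + 3)*(r^2 + 5*r + 4) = (r + 3)*(r + 4)*(r + 1)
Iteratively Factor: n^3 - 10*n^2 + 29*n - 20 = (n - 4)*(n^2 - 6*n + 5) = (n - 4)*(n - 1)*(n - 5)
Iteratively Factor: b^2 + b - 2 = (b + 2)*(b - 1)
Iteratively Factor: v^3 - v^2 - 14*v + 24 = (v + 4)*(v^2 - 5*v + 6) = (v - 2)*(v + 4)*(v - 3)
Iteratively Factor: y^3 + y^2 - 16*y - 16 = (y + 4)*(y^2 - 3*y - 4) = (y + 1)*(y + 4)*(y - 4)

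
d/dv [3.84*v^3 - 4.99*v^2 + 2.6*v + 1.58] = 11.52*v^2 - 9.98*v + 2.6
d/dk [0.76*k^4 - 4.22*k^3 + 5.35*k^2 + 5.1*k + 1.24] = 3.04*k^3 - 12.66*k^2 + 10.7*k + 5.1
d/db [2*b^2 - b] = 4*b - 1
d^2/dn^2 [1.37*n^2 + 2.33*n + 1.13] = 2.74000000000000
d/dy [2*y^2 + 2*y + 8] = 4*y + 2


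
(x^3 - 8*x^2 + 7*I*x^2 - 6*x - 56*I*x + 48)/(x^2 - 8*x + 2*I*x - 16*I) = (x^2 + 7*I*x - 6)/(x + 2*I)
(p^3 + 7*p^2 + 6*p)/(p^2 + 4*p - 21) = p*(p^2 + 7*p + 6)/(p^2 + 4*p - 21)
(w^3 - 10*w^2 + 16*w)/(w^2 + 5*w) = (w^2 - 10*w + 16)/(w + 5)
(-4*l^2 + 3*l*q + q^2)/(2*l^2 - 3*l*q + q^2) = (4*l + q)/(-2*l + q)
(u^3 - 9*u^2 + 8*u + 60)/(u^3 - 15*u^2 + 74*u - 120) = (u + 2)/(u - 4)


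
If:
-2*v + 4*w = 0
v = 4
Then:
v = 4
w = 2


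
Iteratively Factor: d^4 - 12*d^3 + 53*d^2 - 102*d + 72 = (d - 4)*(d^3 - 8*d^2 + 21*d - 18) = (d - 4)*(d - 2)*(d^2 - 6*d + 9) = (d - 4)*(d - 3)*(d - 2)*(d - 3)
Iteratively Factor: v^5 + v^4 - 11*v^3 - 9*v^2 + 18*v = (v - 1)*(v^4 + 2*v^3 - 9*v^2 - 18*v) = (v - 1)*(v + 2)*(v^3 - 9*v) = (v - 3)*(v - 1)*(v + 2)*(v^2 + 3*v) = (v - 3)*(v - 1)*(v + 2)*(v + 3)*(v)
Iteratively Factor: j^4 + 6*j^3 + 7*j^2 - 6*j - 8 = (j - 1)*(j^3 + 7*j^2 + 14*j + 8) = (j - 1)*(j + 2)*(j^2 + 5*j + 4) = (j - 1)*(j + 1)*(j + 2)*(j + 4)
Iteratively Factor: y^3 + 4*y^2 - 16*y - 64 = (y + 4)*(y^2 - 16) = (y + 4)^2*(y - 4)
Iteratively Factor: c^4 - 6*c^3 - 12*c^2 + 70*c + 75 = (c - 5)*(c^3 - c^2 - 17*c - 15) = (c - 5)^2*(c^2 + 4*c + 3) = (c - 5)^2*(c + 3)*(c + 1)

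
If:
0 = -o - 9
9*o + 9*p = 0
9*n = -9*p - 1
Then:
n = -82/9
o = -9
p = 9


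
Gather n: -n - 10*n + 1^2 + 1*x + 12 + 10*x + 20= -11*n + 11*x + 33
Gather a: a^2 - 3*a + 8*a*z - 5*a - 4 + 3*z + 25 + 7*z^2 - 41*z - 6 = a^2 + a*(8*z - 8) + 7*z^2 - 38*z + 15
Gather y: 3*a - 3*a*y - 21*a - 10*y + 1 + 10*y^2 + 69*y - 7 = -18*a + 10*y^2 + y*(59 - 3*a) - 6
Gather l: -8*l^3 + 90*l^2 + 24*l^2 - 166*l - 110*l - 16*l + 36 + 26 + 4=-8*l^3 + 114*l^2 - 292*l + 66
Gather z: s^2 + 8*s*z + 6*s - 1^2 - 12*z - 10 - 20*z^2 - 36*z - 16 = s^2 + 6*s - 20*z^2 + z*(8*s - 48) - 27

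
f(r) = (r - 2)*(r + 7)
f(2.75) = 7.31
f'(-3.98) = -2.96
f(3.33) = 13.74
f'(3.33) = 11.66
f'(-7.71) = -10.42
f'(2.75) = 10.50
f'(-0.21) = 4.58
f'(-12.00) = -19.00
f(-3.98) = -18.06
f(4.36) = 26.81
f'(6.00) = 17.00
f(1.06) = -7.58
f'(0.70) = 6.40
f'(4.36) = 13.72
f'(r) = 2*r + 5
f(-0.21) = -15.01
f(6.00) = 52.00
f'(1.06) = 7.12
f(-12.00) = 70.00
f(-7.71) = 6.89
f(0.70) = -10.01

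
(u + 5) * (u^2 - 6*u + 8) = u^3 - u^2 - 22*u + 40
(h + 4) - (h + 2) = 2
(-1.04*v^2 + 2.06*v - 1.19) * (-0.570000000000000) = 0.5928*v^2 - 1.1742*v + 0.6783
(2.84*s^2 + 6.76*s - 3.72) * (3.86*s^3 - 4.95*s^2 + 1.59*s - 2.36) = 10.9624*s^5 + 12.0356*s^4 - 43.3056*s^3 + 22.46*s^2 - 21.8684*s + 8.7792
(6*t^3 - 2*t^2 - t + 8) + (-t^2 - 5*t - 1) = 6*t^3 - 3*t^2 - 6*t + 7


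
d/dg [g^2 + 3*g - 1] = 2*g + 3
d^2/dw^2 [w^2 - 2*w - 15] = 2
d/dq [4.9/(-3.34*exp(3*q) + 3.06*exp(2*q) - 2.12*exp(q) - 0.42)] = (49.098*exp(2*q) - 29.988*exp(q) + 10.388)*exp(q)/(3.34*exp(3*q) - 3.06*exp(2*q) + 2.12*exp(q) + 0.42)^2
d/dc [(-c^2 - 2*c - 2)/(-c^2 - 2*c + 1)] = -(6*c + 6)/(c^2 + 2*c - 1)^2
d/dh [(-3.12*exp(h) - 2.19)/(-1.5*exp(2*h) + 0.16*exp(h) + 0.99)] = (-(3.0*exp(h) - 0.16)*(3.12*exp(h) + 2.19) + 4.68*exp(2*h) - 0.4992*exp(h) - 3.0888)*exp(h)/(-1.5*exp(2*h) + 0.16*exp(h) + 0.99)^2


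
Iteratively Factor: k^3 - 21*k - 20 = (k + 1)*(k^2 - k - 20) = (k + 1)*(k + 4)*(k - 5)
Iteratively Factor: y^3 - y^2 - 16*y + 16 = (y - 1)*(y^2 - 16) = (y - 1)*(y + 4)*(y - 4)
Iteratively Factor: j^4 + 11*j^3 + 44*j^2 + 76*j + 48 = (j + 3)*(j^3 + 8*j^2 + 20*j + 16) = (j + 2)*(j + 3)*(j^2 + 6*j + 8) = (j + 2)^2*(j + 3)*(j + 4)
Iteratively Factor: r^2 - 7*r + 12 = (r - 4)*(r - 3)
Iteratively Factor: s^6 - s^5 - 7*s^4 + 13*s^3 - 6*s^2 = (s - 1)*(s^5 - 7*s^3 + 6*s^2) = (s - 1)*(s + 3)*(s^4 - 3*s^3 + 2*s^2) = (s - 2)*(s - 1)*(s + 3)*(s^3 - s^2) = (s - 2)*(s - 1)^2*(s + 3)*(s^2) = s*(s - 2)*(s - 1)^2*(s + 3)*(s)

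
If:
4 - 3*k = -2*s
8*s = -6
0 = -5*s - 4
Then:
No Solution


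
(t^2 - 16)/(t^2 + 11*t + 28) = (t - 4)/(t + 7)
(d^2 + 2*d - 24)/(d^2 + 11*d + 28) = (d^2 + 2*d - 24)/(d^2 + 11*d + 28)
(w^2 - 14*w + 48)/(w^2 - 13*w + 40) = (w - 6)/(w - 5)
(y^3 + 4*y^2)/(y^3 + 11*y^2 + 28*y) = y/(y + 7)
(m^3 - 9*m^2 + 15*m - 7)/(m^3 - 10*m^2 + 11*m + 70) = (m^2 - 2*m + 1)/(m^2 - 3*m - 10)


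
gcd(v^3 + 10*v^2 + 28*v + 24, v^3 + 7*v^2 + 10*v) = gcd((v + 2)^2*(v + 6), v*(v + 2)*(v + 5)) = v + 2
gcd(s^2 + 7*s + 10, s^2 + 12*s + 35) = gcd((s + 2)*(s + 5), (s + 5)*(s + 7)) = s + 5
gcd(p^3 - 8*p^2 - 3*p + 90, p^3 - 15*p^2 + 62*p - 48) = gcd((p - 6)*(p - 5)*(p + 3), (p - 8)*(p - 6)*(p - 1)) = p - 6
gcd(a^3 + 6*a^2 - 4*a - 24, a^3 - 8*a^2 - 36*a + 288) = a + 6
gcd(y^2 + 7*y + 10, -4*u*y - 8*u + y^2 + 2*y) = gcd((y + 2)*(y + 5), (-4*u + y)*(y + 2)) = y + 2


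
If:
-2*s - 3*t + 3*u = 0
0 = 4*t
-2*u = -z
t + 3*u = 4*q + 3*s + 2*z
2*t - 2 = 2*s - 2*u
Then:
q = 11/4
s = -3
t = 0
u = -2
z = -4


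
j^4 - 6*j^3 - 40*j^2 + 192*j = j*(j - 8)*(j - 4)*(j + 6)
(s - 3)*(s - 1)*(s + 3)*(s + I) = s^4 - s^3 + I*s^3 - 9*s^2 - I*s^2 + 9*s - 9*I*s + 9*I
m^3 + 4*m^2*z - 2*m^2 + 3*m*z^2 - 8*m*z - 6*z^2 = (m - 2)*(m + z)*(m + 3*z)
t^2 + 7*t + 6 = (t + 1)*(t + 6)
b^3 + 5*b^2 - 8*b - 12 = (b - 2)*(b + 1)*(b + 6)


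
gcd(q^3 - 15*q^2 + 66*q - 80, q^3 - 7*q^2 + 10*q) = q^2 - 7*q + 10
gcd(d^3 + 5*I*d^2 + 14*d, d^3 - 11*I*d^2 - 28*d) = d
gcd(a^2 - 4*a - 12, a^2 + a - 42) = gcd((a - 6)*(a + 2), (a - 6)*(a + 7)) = a - 6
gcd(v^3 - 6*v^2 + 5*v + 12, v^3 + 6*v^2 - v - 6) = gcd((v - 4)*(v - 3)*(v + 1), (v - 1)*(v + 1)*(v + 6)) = v + 1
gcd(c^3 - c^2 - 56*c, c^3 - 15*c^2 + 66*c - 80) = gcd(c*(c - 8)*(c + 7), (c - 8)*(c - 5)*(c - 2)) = c - 8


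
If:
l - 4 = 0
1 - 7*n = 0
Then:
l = 4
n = 1/7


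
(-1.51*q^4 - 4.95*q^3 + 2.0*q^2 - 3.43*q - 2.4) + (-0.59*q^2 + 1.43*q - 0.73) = -1.51*q^4 - 4.95*q^3 + 1.41*q^2 - 2.0*q - 3.13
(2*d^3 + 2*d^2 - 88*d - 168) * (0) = 0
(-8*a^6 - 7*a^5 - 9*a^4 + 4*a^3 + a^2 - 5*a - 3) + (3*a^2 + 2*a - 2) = -8*a^6 - 7*a^5 - 9*a^4 + 4*a^3 + 4*a^2 - 3*a - 5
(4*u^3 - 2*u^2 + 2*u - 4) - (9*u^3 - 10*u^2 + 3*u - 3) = -5*u^3 + 8*u^2 - u - 1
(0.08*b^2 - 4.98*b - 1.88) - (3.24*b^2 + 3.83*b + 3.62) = -3.16*b^2 - 8.81*b - 5.5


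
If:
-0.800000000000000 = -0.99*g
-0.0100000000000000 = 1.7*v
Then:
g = 0.81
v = -0.01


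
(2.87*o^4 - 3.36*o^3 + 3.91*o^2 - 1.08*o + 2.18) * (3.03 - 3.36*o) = -9.6432*o^5 + 19.9857*o^4 - 23.3184*o^3 + 15.4761*o^2 - 10.5972*o + 6.6054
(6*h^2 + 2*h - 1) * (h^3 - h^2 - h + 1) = 6*h^5 - 4*h^4 - 9*h^3 + 5*h^2 + 3*h - 1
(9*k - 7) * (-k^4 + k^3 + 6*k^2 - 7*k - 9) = -9*k^5 + 16*k^4 + 47*k^3 - 105*k^2 - 32*k + 63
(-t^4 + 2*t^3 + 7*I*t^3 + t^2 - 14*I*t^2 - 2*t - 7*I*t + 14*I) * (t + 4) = -t^5 - 2*t^4 + 7*I*t^4 + 9*t^3 + 14*I*t^3 + 2*t^2 - 63*I*t^2 - 8*t - 14*I*t + 56*I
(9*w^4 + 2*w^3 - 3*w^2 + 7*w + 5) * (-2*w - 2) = -18*w^5 - 22*w^4 + 2*w^3 - 8*w^2 - 24*w - 10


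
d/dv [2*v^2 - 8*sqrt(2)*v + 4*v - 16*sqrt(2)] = 4*v - 8*sqrt(2) + 4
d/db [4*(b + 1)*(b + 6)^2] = 4*(b + 6)*(3*b + 8)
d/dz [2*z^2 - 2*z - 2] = 4*z - 2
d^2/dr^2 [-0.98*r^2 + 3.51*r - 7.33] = -1.96000000000000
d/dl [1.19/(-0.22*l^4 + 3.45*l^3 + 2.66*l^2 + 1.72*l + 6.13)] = (1.0472*l^3 - 12.3165*l^2 - 6.3308*l - 2.0468)/(-0.22*l^4 + 3.45*l^3 + 2.66*l^2 + 1.72*l + 6.13)^2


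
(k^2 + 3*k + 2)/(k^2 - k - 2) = (k + 2)/(k - 2)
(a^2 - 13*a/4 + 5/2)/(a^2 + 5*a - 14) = (a - 5/4)/(a + 7)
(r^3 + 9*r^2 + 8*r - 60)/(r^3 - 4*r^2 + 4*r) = (r^2 + 11*r + 30)/(r*(r - 2))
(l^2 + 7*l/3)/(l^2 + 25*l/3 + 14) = l/(l + 6)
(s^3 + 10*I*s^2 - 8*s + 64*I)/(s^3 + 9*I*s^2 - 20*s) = (s^2 + 6*I*s + 16)/(s*(s + 5*I))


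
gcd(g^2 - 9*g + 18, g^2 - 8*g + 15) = g - 3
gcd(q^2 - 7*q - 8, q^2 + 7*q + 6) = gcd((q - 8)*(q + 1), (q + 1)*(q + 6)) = q + 1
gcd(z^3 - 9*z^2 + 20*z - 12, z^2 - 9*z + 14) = z - 2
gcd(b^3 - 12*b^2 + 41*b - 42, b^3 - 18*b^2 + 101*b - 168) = b^2 - 10*b + 21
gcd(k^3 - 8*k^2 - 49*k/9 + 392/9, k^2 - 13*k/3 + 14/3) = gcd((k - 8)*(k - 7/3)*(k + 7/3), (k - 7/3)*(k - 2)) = k - 7/3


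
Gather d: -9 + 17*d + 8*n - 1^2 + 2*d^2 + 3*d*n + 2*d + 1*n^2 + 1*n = 2*d^2 + d*(3*n + 19) + n^2 + 9*n - 10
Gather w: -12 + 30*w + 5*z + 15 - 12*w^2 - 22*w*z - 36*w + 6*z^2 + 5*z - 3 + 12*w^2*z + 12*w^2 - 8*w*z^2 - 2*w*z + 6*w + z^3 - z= 12*w^2*z + w*(-8*z^2 - 24*z) + z^3 + 6*z^2 + 9*z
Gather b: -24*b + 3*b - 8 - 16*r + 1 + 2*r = -21*b - 14*r - 7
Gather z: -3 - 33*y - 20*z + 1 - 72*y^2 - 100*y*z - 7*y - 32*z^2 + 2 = -72*y^2 - 40*y - 32*z^2 + z*(-100*y - 20)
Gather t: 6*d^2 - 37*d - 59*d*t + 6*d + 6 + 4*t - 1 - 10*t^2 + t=6*d^2 - 31*d - 10*t^2 + t*(5 - 59*d) + 5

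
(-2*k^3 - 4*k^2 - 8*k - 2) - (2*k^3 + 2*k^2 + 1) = -4*k^3 - 6*k^2 - 8*k - 3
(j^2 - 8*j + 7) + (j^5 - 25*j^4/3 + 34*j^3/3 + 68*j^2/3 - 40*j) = j^5 - 25*j^4/3 + 34*j^3/3 + 71*j^2/3 - 48*j + 7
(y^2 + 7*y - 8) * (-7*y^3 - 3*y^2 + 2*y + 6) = -7*y^5 - 52*y^4 + 37*y^3 + 44*y^2 + 26*y - 48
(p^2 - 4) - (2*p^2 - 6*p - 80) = -p^2 + 6*p + 76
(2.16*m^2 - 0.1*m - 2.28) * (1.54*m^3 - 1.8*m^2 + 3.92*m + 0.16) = 3.3264*m^5 - 4.042*m^4 + 5.136*m^3 + 4.0576*m^2 - 8.9536*m - 0.3648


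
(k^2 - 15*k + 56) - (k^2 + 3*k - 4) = 60 - 18*k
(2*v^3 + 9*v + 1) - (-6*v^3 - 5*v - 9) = 8*v^3 + 14*v + 10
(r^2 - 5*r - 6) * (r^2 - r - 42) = r^4 - 6*r^3 - 43*r^2 + 216*r + 252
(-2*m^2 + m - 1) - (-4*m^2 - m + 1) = 2*m^2 + 2*m - 2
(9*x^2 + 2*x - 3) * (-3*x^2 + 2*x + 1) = -27*x^4 + 12*x^3 + 22*x^2 - 4*x - 3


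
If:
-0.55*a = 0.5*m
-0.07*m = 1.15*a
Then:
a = 0.00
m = 0.00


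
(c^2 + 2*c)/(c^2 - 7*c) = (c + 2)/(c - 7)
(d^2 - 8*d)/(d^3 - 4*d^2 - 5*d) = (8 - d)/(-d^2 + 4*d + 5)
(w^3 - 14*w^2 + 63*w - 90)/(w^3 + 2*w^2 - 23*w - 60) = (w^2 - 9*w + 18)/(w^2 + 7*w + 12)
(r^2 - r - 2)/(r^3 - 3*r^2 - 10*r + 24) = (r + 1)/(r^2 - r - 12)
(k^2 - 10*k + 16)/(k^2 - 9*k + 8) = (k - 2)/(k - 1)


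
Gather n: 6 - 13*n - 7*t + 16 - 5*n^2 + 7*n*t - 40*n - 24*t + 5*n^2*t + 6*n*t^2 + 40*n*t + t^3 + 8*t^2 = n^2*(5*t - 5) + n*(6*t^2 + 47*t - 53) + t^3 + 8*t^2 - 31*t + 22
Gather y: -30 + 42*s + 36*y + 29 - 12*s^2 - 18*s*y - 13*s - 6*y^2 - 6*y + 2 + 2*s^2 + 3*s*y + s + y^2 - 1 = -10*s^2 + 30*s - 5*y^2 + y*(30 - 15*s)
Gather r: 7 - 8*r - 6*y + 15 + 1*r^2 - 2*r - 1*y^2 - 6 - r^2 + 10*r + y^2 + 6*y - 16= 0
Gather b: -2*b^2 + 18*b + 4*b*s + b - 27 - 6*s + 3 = -2*b^2 + b*(4*s + 19) - 6*s - 24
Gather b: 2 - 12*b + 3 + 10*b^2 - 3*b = 10*b^2 - 15*b + 5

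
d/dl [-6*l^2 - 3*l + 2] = -12*l - 3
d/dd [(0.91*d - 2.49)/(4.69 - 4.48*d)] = (32.301437 - 30.855104*d)/(4.48*d - 4.69)^3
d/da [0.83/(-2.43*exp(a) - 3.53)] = 2.0169*exp(a)/(2.43*exp(a) + 3.53)^2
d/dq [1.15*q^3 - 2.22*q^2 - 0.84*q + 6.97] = 3.45*q^2 - 4.44*q - 0.84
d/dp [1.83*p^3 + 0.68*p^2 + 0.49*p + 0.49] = 5.49*p^2 + 1.36*p + 0.49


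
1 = 1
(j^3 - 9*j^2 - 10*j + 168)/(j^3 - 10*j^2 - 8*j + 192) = (j - 7)/(j - 8)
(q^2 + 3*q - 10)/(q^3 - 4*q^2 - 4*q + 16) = (q + 5)/(q^2 - 2*q - 8)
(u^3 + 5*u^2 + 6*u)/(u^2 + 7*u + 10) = u*(u + 3)/(u + 5)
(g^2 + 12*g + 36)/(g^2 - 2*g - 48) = (g + 6)/(g - 8)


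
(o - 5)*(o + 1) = o^2 - 4*o - 5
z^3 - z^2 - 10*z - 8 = (z - 4)*(z + 1)*(z + 2)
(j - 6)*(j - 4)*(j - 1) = j^3 - 11*j^2 + 34*j - 24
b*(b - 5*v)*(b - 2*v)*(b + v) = b^4 - 6*b^3*v + 3*b^2*v^2 + 10*b*v^3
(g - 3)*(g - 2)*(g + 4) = g^3 - g^2 - 14*g + 24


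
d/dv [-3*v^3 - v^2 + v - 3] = -9*v^2 - 2*v + 1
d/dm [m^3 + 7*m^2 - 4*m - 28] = 3*m^2 + 14*m - 4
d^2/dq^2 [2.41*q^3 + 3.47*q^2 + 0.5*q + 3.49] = 14.46*q + 6.94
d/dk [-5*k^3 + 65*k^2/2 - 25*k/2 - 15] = -15*k^2 + 65*k - 25/2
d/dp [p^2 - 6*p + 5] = 2*p - 6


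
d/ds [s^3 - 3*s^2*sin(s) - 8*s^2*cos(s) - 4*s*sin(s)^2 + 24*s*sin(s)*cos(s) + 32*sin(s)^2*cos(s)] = 8*s^2*sin(s) - 3*s^2*cos(s) + 3*s^2 - 6*s*sin(s) - 4*s*sin(2*s) - 16*s*cos(s) + 24*s*cos(2*s) - 8*sin(s) + 12*sin(2*s) + 24*sin(3*s) + 2*cos(2*s) - 2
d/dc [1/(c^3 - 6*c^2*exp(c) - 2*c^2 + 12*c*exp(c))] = (6*c^2*exp(c) - 3*c^2 + 4*c - 12*exp(c))/(c^2*(c^2 - 6*c*exp(c) - 2*c + 12*exp(c))^2)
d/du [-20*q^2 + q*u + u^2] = q + 2*u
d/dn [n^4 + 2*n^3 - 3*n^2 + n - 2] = 4*n^3 + 6*n^2 - 6*n + 1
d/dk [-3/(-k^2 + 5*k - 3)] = 3*(5 - 2*k)/(k^2 - 5*k + 3)^2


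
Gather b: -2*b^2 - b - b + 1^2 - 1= -2*b^2 - 2*b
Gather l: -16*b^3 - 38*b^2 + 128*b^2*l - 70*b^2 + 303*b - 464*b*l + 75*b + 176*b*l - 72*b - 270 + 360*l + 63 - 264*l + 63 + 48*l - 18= -16*b^3 - 108*b^2 + 306*b + l*(128*b^2 - 288*b + 144) - 162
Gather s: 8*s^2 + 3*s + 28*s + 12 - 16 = 8*s^2 + 31*s - 4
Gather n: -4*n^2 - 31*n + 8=-4*n^2 - 31*n + 8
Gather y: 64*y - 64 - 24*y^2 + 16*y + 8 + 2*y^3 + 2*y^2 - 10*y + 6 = 2*y^3 - 22*y^2 + 70*y - 50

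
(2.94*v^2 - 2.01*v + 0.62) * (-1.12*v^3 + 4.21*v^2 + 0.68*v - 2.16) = -3.2928*v^5 + 14.6286*v^4 - 7.1573*v^3 - 5.107*v^2 + 4.7632*v - 1.3392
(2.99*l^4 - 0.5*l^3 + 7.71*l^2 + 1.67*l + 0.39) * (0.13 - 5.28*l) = -15.7872*l^5 + 3.0287*l^4 - 40.7738*l^3 - 7.8153*l^2 - 1.8421*l + 0.0507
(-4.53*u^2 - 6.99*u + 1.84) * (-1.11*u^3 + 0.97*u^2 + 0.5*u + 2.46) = 5.0283*u^5 + 3.3648*u^4 - 11.0877*u^3 - 12.854*u^2 - 16.2754*u + 4.5264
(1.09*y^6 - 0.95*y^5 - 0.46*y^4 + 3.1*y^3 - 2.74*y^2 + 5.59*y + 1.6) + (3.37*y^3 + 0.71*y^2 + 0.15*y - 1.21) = 1.09*y^6 - 0.95*y^5 - 0.46*y^4 + 6.47*y^3 - 2.03*y^2 + 5.74*y + 0.39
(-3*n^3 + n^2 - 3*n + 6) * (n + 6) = -3*n^4 - 17*n^3 + 3*n^2 - 12*n + 36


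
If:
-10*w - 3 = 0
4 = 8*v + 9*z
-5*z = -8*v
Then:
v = 5/28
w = -3/10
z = 2/7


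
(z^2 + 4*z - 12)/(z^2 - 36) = (z - 2)/(z - 6)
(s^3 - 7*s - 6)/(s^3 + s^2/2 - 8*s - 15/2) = 2*(s + 2)/(2*s + 5)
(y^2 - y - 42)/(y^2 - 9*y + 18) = (y^2 - y - 42)/(y^2 - 9*y + 18)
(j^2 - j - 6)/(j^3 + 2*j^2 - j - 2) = (j - 3)/(j^2 - 1)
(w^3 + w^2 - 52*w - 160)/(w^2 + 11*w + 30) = (w^2 - 4*w - 32)/(w + 6)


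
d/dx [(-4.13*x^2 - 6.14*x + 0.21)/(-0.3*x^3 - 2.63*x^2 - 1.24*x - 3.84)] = (-1.239*x^4 - 3.684*x^3 - 10.838*x^2 + 32.823*x + 23.838)/(0.09*x^6 + 1.578*x^5 + 7.6609*x^4 + 8.8264*x^3 + 21.736*x^2 + 9.5232*x + 14.7456)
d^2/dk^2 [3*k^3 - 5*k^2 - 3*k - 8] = 18*k - 10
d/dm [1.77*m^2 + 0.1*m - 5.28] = 3.54*m + 0.1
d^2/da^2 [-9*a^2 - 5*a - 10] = -18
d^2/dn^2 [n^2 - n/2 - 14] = 2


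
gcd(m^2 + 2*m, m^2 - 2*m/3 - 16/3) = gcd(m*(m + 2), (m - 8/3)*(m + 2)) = m + 2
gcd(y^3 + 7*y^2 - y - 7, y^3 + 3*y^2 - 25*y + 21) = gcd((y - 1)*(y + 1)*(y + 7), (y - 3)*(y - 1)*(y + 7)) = y^2 + 6*y - 7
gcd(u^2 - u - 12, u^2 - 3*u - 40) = 1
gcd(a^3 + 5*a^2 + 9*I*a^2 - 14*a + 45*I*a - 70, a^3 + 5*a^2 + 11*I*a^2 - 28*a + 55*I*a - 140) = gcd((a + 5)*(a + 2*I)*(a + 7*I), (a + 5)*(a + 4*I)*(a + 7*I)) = a^2 + a*(5 + 7*I) + 35*I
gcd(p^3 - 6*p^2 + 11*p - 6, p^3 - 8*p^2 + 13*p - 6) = p - 1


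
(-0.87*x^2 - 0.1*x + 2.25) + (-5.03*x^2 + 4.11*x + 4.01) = -5.9*x^2 + 4.01*x + 6.26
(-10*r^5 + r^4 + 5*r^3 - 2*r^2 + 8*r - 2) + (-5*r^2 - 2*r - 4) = -10*r^5 + r^4 + 5*r^3 - 7*r^2 + 6*r - 6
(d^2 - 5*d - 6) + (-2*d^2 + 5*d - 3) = -d^2 - 9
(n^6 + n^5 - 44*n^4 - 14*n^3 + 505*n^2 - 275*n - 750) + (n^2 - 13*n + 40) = n^6 + n^5 - 44*n^4 - 14*n^3 + 506*n^2 - 288*n - 710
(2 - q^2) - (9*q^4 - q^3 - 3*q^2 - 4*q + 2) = -9*q^4 + q^3 + 2*q^2 + 4*q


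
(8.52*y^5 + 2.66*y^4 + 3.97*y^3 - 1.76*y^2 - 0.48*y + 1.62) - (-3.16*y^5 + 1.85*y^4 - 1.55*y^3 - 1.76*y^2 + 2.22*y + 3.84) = 11.68*y^5 + 0.81*y^4 + 5.52*y^3 - 2.7*y - 2.22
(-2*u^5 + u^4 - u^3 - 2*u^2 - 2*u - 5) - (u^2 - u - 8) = -2*u^5 + u^4 - u^3 - 3*u^2 - u + 3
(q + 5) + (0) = q + 5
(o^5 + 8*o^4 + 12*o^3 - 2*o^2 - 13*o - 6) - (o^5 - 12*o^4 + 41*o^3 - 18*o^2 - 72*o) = 20*o^4 - 29*o^3 + 16*o^2 + 59*o - 6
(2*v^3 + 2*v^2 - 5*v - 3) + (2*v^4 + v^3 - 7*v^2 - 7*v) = 2*v^4 + 3*v^3 - 5*v^2 - 12*v - 3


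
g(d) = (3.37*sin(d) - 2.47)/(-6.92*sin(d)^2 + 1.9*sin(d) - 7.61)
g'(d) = (13.84*sin(d)*cos(d) - 1.9*cos(d))*(3.37*sin(d) - 2.47)/(-6.92*sin(d)^2 + 1.9*sin(d) - 7.61)^2 + 3.37*cos(d)/(-6.92*sin(d)^2 + 1.9*sin(d) - 7.61)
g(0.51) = 0.10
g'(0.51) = -0.40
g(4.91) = 0.36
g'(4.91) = 0.03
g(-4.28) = -0.05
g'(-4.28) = 0.10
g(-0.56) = 0.40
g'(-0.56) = 0.03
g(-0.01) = 0.33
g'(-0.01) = -0.35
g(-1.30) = 0.36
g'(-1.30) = 0.04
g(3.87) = 0.39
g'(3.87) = -0.06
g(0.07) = 0.30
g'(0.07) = -0.41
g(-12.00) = 0.08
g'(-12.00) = -0.37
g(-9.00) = 0.40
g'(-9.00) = 0.03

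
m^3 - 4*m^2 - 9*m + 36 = (m - 4)*(m - 3)*(m + 3)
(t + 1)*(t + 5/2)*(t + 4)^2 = t^4 + 23*t^3/2 + 93*t^2/2 + 76*t + 40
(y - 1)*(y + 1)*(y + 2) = y^3 + 2*y^2 - y - 2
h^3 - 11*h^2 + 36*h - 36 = (h - 6)*(h - 3)*(h - 2)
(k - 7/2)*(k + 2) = k^2 - 3*k/2 - 7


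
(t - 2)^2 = t^2 - 4*t + 4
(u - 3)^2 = u^2 - 6*u + 9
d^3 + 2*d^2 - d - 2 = (d - 1)*(d + 1)*(d + 2)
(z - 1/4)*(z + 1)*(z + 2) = z^3 + 11*z^2/4 + 5*z/4 - 1/2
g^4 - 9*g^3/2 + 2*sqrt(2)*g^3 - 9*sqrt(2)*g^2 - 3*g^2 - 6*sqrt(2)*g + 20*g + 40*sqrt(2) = (g - 4)*(g - 5/2)*(g + 2)*(g + 2*sqrt(2))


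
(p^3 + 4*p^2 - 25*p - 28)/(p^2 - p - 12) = (p^2 + 8*p + 7)/(p + 3)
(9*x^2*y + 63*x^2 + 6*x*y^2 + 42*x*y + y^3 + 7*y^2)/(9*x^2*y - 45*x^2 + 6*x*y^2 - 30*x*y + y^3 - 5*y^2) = (y + 7)/(y - 5)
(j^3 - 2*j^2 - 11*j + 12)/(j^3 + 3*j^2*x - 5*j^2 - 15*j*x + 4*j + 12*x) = (j + 3)/(j + 3*x)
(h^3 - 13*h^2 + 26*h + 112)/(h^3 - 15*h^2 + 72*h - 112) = (h^2 - 6*h - 16)/(h^2 - 8*h + 16)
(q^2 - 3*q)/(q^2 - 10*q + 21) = q/(q - 7)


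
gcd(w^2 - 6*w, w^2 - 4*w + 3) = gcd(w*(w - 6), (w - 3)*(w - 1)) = 1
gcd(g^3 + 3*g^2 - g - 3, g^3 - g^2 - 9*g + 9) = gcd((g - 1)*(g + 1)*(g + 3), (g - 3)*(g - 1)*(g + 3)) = g^2 + 2*g - 3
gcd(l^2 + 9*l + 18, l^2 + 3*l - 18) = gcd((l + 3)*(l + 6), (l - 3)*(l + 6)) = l + 6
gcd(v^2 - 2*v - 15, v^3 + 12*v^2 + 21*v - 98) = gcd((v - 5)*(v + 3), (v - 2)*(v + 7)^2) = 1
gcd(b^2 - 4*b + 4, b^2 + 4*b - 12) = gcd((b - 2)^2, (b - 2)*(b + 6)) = b - 2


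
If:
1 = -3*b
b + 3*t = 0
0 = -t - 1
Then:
No Solution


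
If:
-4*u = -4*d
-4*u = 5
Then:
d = -5/4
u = -5/4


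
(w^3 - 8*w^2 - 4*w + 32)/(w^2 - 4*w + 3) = (w^3 - 8*w^2 - 4*w + 32)/(w^2 - 4*w + 3)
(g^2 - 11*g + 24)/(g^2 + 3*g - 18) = (g - 8)/(g + 6)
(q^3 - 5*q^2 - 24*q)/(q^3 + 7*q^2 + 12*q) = (q - 8)/(q + 4)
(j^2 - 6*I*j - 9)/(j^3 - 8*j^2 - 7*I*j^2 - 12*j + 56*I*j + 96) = (j - 3*I)/(j^2 - 4*j*(2 + I) + 32*I)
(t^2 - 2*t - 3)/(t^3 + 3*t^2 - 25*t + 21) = (t + 1)/(t^2 + 6*t - 7)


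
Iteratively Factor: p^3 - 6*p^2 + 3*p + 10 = (p - 2)*(p^2 - 4*p - 5) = (p - 5)*(p - 2)*(p + 1)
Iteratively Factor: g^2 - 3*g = (g - 3)*(g)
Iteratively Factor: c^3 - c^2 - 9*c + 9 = (c - 1)*(c^2 - 9) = (c - 1)*(c + 3)*(c - 3)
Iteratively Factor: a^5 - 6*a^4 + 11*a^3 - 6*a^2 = (a)*(a^4 - 6*a^3 + 11*a^2 - 6*a) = a*(a - 3)*(a^3 - 3*a^2 + 2*a) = a^2*(a - 3)*(a^2 - 3*a + 2) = a^2*(a - 3)*(a - 1)*(a - 2)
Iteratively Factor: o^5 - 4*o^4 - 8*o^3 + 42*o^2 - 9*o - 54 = (o + 3)*(o^4 - 7*o^3 + 13*o^2 + 3*o - 18) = (o + 1)*(o + 3)*(o^3 - 8*o^2 + 21*o - 18) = (o - 3)*(o + 1)*(o + 3)*(o^2 - 5*o + 6) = (o - 3)^2*(o + 1)*(o + 3)*(o - 2)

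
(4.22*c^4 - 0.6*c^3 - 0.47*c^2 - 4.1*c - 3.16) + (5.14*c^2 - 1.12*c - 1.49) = 4.22*c^4 - 0.6*c^3 + 4.67*c^2 - 5.22*c - 4.65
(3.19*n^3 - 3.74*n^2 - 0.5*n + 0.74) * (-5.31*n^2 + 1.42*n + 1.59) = -16.9389*n^5 + 24.3892*n^4 + 2.4163*n^3 - 10.586*n^2 + 0.2558*n + 1.1766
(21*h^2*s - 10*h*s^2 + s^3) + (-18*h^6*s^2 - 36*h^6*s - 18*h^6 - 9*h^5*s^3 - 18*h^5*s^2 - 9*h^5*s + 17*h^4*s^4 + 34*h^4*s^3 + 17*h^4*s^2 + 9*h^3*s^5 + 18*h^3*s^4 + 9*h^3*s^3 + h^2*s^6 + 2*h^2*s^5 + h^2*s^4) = -18*h^6*s^2 - 36*h^6*s - 18*h^6 - 9*h^5*s^3 - 18*h^5*s^2 - 9*h^5*s + 17*h^4*s^4 + 34*h^4*s^3 + 17*h^4*s^2 + 9*h^3*s^5 + 18*h^3*s^4 + 9*h^3*s^3 + h^2*s^6 + 2*h^2*s^5 + h^2*s^4 + 21*h^2*s - 10*h*s^2 + s^3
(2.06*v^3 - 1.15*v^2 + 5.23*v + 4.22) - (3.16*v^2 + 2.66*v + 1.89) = 2.06*v^3 - 4.31*v^2 + 2.57*v + 2.33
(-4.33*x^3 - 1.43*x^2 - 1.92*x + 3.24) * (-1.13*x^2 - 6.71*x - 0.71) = 4.8929*x^5 + 30.6702*x^4 + 14.8392*x^3 + 10.2373*x^2 - 20.3772*x - 2.3004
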